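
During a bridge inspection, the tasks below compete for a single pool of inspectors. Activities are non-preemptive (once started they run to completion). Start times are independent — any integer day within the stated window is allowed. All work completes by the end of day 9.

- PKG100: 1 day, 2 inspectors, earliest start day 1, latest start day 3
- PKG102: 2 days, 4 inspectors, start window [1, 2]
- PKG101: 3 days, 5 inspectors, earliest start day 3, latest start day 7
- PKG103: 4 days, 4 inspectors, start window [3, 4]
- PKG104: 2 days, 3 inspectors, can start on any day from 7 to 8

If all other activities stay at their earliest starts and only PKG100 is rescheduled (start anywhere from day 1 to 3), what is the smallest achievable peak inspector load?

PKG100@1: d1:6  d2:4  d3:9  d4:9  d5:9  d6:4  d7:3  d8:3  d9:0 → peak 9
PKG100@2: d1:4  d2:6  d3:9  d4:9  d5:9  d6:4  d7:3  d8:3  d9:0 → peak 9
PKG100@3: d1:4  d2:4  d3:11  d4:9  d5:9  d6:4  d7:3  d8:3  d9:0 → peak 11
Best is PKG100@1, peak 9.

9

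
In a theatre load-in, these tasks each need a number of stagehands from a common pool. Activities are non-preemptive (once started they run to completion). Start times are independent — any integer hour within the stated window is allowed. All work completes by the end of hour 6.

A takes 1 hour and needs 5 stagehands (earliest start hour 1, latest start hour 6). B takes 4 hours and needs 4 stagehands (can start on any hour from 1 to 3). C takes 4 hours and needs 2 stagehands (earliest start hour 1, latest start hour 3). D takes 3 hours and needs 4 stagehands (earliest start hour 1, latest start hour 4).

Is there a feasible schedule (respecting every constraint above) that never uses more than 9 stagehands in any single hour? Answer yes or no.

no

The minimum achievable peak is 10; 9 < 10, so no feasible schedule stays within the cap.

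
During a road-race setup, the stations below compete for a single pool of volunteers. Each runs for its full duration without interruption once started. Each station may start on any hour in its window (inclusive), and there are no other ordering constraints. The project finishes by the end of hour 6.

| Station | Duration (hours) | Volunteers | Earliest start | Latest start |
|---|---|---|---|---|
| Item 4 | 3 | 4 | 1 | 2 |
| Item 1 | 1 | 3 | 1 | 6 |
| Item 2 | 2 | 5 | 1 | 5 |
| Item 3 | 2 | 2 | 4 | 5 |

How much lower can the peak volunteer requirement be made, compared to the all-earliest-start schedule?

5

Early-start peak: h1:12  h2:9  h3:4  h4:2  h5:2  h6:0 ⇒ 12.
Leveled (Item 4@1, Item 1@1, Item 2@4, Item 3@4): h1:7  h2:4  h3:4  h4:7  h5:7  h6:0 ⇒ 7.
Reduction 12 − 7 = 5.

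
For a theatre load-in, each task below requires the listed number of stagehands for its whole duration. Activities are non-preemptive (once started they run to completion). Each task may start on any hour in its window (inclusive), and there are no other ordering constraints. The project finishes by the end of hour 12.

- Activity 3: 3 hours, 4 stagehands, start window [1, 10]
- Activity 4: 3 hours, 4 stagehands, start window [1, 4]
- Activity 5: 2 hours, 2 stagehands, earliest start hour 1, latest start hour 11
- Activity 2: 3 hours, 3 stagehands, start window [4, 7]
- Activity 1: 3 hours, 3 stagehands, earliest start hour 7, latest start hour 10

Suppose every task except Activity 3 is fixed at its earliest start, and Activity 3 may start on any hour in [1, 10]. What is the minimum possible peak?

Activity 3@1: h1:10  h2:10  h3:8  h4:3  h5:3  h6:3  h7:3  h8:3  h9:3  h10:0  h11:0  h12:0 → peak 10
Activity 3@2: h1:6  h2:10  h3:8  h4:7  h5:3  h6:3  h7:3  h8:3  h9:3  h10:0  h11:0  h12:0 → peak 10
Activity 3@3: h1:6  h2:6  h3:8  h4:7  h5:7  h6:3  h7:3  h8:3  h9:3  h10:0  h11:0  h12:0 → peak 8
Activity 3@4: h1:6  h2:6  h3:4  h4:7  h5:7  h6:7  h7:3  h8:3  h9:3  h10:0  h11:0  h12:0 → peak 7
Activity 3@5: h1:6  h2:6  h3:4  h4:3  h5:7  h6:7  h7:7  h8:3  h9:3  h10:0  h11:0  h12:0 → peak 7
Activity 3@6: h1:6  h2:6  h3:4  h4:3  h5:3  h6:7  h7:7  h8:7  h9:3  h10:0  h11:0  h12:0 → peak 7
Activity 3@7: h1:6  h2:6  h3:4  h4:3  h5:3  h6:3  h7:7  h8:7  h9:7  h10:0  h11:0  h12:0 → peak 7
Activity 3@8: h1:6  h2:6  h3:4  h4:3  h5:3  h6:3  h7:3  h8:7  h9:7  h10:4  h11:0  h12:0 → peak 7
Activity 3@9: h1:6  h2:6  h3:4  h4:3  h5:3  h6:3  h7:3  h8:3  h9:7  h10:4  h11:4  h12:0 → peak 7
Activity 3@10: h1:6  h2:6  h3:4  h4:3  h5:3  h6:3  h7:3  h8:3  h9:3  h10:4  h11:4  h12:4 → peak 6
Best is Activity 3@10, peak 6.

6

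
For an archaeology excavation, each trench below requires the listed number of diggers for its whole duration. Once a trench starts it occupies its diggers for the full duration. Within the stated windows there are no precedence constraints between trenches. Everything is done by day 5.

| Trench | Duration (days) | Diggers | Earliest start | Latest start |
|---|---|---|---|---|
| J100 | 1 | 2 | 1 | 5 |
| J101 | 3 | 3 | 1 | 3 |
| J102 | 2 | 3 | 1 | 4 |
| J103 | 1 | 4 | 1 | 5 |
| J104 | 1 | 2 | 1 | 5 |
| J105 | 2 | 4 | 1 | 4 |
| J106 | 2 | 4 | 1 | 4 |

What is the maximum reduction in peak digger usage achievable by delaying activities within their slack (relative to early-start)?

14

Early-start peak: d1:22  d2:14  d3:3  d4:0  d5:0 ⇒ 22.
Leveled (J100@1, J101@1, J102@1, J103@3, J104@2, J105@4, J106@4): d1:8  d2:8  d3:7  d4:8  d5:8 ⇒ 8.
Reduction 22 − 8 = 14.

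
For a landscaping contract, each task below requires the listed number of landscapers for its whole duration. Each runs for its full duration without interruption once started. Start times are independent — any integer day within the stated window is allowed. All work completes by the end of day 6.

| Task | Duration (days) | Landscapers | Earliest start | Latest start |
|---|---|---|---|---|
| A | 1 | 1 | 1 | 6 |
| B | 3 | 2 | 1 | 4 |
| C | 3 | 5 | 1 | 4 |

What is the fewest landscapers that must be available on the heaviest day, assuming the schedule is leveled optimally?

5

Early-start (A@1, B@1, C@1) gives peak 8: d1:8  d2:7  d3:7  d4:0  d5:0  d6:0.
Shift C→4.
Schedule A@1, B@1, C@4: d1:3  d2:2  d3:2  d4:5  d5:5  d6:5 — peak 5.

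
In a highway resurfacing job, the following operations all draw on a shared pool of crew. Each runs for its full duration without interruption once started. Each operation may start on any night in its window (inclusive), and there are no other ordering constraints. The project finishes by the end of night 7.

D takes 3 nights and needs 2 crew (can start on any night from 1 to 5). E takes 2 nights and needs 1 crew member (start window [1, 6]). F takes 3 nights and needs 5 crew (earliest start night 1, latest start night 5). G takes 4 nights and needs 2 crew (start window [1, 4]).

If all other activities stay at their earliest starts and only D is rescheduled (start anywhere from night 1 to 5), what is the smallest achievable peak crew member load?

8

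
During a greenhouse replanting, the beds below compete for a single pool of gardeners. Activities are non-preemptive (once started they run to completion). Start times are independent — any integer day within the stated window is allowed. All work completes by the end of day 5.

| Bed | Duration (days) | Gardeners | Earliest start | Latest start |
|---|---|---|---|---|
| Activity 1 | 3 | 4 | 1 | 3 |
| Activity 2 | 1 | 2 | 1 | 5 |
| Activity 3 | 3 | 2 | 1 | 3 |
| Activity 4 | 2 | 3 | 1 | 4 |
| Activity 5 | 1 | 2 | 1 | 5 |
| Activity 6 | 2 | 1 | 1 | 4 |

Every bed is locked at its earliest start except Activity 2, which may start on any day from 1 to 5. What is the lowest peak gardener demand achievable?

12

Activity 2@1: d1:14  d2:10  d3:6  d4:0  d5:0 → peak 14
Activity 2@2: d1:12  d2:12  d3:6  d4:0  d5:0 → peak 12
Activity 2@3: d1:12  d2:10  d3:8  d4:0  d5:0 → peak 12
Activity 2@4: d1:12  d2:10  d3:6  d4:2  d5:0 → peak 12
Activity 2@5: d1:12  d2:10  d3:6  d4:0  d5:2 → peak 12
Best is Activity 2@2, peak 12.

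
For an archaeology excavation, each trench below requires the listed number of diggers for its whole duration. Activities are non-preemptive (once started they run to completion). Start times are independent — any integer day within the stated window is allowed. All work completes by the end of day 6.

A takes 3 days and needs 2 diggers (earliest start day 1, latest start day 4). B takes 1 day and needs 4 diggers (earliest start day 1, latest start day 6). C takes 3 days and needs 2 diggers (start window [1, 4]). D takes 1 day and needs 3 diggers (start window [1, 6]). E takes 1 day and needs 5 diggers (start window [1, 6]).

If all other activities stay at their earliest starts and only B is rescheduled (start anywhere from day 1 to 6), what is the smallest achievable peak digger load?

B@1: d1:16  d2:4  d3:4  d4:0  d5:0  d6:0 → peak 16
B@2: d1:12  d2:8  d3:4  d4:0  d5:0  d6:0 → peak 12
B@3: d1:12  d2:4  d3:8  d4:0  d5:0  d6:0 → peak 12
B@4: d1:12  d2:4  d3:4  d4:4  d5:0  d6:0 → peak 12
B@5: d1:12  d2:4  d3:4  d4:0  d5:4  d6:0 → peak 12
B@6: d1:12  d2:4  d3:4  d4:0  d5:0  d6:4 → peak 12
Best is B@2, peak 12.

12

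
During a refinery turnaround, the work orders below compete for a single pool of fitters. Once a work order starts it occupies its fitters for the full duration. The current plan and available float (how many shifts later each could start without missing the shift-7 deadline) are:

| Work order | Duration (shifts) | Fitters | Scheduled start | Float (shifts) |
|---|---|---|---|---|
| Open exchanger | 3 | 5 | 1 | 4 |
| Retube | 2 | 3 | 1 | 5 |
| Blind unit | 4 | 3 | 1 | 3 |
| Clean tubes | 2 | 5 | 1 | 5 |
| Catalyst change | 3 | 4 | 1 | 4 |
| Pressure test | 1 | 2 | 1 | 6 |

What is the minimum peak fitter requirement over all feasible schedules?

Early-start (Open exchanger@1, Retube@1, Blind unit@1, Clean tubes@1, Catalyst change@1, Pressure test@1) gives peak 22: s1:22  s2:20  s3:12  s4:3  s5:0  s6:0  s7:0.
Shift Blind unit→4, Clean tubes→6, Catalyst change→3, Pressure test→4.
Schedule Open exchanger@1, Retube@1, Blind unit@4, Clean tubes@6, Catalyst change@3, Pressure test@4: s1:8  s2:8  s3:9  s4:9  s5:7  s6:8  s7:8 — peak 9.
Total fitter-shifts = 57 over 7 shifts ⇒ peak ≥ ⌈57/7⌉ = 9, so 9 is optimal.

9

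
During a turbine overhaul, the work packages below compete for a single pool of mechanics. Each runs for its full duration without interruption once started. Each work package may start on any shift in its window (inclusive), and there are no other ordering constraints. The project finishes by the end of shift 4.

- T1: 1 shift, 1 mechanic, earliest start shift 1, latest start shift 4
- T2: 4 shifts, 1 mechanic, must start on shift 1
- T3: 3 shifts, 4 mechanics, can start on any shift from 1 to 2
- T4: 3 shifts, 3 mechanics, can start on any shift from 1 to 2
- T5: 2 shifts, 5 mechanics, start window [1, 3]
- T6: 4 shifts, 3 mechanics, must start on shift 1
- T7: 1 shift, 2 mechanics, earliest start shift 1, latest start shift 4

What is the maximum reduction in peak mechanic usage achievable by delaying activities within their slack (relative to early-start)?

Early-start peak: s1:19  s2:16  s3:11  s4:4 ⇒ 19.
Leveled (T1@1, T2@1, T3@1, T4@1, T5@2, T6@1, T7@1): s1:14  s2:16  s3:16  s4:4 ⇒ 16.
Reduction 19 − 16 = 3.

3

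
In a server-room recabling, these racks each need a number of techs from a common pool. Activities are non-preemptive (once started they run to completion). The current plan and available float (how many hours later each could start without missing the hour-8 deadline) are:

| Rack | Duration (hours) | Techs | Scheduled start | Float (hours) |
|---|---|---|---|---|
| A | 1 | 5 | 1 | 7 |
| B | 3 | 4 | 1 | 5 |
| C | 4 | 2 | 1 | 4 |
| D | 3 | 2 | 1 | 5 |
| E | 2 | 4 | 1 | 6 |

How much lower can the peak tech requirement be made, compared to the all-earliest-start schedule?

Early-start peak: h1:17  h2:12  h3:8  h4:2  h5:0  h6:0  h7:0  h8:0 ⇒ 17.
Leveled (A@1, B@2, C@2, D@5, E@6): h1:5  h2:6  h3:6  h4:6  h5:4  h6:6  h7:6  h8:0 ⇒ 6.
Reduction 17 − 6 = 11.

11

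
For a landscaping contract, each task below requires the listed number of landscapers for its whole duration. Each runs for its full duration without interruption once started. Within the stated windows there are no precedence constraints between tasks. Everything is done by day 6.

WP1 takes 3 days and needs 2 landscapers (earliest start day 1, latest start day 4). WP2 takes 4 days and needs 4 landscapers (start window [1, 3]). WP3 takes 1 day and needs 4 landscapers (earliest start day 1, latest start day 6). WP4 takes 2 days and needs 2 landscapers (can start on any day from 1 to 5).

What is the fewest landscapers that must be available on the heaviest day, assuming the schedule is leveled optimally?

6

Early-start (WP1@1, WP2@1, WP3@1, WP4@1) gives peak 12: d1:12  d2:8  d3:6  d4:4  d5:0  d6:0.
Shift WP3→5, WP4→4.
Schedule WP1@1, WP2@1, WP3@5, WP4@4: d1:6  d2:6  d3:6  d4:6  d5:6  d6:0 — peak 6.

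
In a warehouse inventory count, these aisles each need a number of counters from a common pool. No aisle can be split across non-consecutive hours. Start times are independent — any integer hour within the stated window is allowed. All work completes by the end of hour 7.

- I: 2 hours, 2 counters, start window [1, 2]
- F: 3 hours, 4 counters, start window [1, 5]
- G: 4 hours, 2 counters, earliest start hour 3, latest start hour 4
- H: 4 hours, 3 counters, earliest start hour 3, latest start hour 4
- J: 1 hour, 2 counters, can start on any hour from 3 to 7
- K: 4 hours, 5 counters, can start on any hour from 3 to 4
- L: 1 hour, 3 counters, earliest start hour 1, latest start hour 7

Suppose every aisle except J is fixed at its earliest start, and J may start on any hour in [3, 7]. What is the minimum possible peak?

14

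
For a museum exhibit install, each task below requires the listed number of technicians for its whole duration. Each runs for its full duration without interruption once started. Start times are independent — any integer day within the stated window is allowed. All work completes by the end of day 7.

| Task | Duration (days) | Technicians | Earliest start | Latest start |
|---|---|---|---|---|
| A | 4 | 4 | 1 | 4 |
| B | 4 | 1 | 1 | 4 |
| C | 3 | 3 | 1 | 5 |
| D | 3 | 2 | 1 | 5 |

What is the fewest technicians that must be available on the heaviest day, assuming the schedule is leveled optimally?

5

Early-start (A@1, B@1, C@1, D@1) gives peak 10: d1:10  d2:10  d3:10  d4:5  d5:0  d6:0  d7:0.
Shift C→5, D→5.
Schedule A@1, B@1, C@5, D@5: d1:5  d2:5  d3:5  d4:5  d5:5  d6:5  d7:5 — peak 5.
Total technician-days = 35 over 7 days ⇒ peak ≥ ⌈35/7⌉ = 5, so 5 is optimal.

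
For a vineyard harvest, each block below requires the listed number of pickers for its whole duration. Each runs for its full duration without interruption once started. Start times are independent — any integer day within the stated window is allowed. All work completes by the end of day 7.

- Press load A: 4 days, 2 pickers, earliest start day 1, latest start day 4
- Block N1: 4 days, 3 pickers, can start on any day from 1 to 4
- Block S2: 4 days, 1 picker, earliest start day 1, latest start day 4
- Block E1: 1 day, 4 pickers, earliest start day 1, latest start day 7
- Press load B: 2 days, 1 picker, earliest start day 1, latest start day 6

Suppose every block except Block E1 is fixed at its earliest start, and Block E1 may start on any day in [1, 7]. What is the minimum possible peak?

7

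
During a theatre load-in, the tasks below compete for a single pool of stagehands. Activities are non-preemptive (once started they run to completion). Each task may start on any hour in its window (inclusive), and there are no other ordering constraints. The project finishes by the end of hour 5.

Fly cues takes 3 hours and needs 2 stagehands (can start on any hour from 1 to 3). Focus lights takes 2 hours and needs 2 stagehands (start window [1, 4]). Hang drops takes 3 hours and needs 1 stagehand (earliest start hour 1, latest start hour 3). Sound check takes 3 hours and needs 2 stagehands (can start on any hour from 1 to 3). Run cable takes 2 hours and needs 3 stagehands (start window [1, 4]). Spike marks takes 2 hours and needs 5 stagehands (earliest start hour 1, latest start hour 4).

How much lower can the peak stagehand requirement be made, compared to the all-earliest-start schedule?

7

Early-start peak: h1:15  h2:15  h3:5  h4:0  h5:0 ⇒ 15.
Leveled (Fly cues@1, Focus lights@1, Hang drops@1, Sound check@1, Run cable@3, Spike marks@4): h1:7  h2:7  h3:8  h4:8  h5:5 ⇒ 8.
Reduction 15 − 8 = 7.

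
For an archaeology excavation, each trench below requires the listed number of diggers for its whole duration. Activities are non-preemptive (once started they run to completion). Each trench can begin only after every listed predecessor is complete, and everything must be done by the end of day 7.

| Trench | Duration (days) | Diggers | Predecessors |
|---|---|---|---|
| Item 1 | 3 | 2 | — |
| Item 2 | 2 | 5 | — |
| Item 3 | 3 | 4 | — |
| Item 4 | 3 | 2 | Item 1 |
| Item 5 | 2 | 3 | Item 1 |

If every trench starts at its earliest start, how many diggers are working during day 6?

At early start, day 6 has: Item 4.
Demand: 2 = 2.

2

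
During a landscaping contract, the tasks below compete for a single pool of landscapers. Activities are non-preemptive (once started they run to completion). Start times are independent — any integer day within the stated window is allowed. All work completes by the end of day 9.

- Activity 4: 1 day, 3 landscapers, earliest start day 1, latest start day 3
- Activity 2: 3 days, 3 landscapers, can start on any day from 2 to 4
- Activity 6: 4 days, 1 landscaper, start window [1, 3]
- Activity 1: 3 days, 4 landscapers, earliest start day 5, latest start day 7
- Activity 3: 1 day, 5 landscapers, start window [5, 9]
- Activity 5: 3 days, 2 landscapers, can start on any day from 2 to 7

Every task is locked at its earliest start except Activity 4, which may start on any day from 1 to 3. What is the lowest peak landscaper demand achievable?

Activity 4@1: d1:4  d2:6  d3:6  d4:6  d5:9  d6:4  d7:4  d8:0  d9:0 → peak 9
Activity 4@2: d1:1  d2:9  d3:6  d4:6  d5:9  d6:4  d7:4  d8:0  d9:0 → peak 9
Activity 4@3: d1:1  d2:6  d3:9  d4:6  d5:9  d6:4  d7:4  d8:0  d9:0 → peak 9
Best is Activity 4@1, peak 9.

9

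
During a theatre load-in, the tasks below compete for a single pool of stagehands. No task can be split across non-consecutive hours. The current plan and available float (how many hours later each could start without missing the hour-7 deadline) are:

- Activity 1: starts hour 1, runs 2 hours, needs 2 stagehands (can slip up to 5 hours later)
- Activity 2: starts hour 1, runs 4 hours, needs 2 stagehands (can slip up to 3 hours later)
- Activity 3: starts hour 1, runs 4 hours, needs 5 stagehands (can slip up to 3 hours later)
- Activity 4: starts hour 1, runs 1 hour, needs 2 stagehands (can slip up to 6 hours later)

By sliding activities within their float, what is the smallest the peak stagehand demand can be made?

7

Early-start (Activity 1@1, Activity 2@1, Activity 3@1, Activity 4@1) gives peak 11: h1:11  h2:9  h3:7  h4:7  h5:0  h6:0  h7:0.
Shift Activity 3→3.
Schedule Activity 1@1, Activity 2@1, Activity 3@3, Activity 4@1: h1:6  h2:4  h3:7  h4:7  h5:5  h6:5  h7:0 — peak 7.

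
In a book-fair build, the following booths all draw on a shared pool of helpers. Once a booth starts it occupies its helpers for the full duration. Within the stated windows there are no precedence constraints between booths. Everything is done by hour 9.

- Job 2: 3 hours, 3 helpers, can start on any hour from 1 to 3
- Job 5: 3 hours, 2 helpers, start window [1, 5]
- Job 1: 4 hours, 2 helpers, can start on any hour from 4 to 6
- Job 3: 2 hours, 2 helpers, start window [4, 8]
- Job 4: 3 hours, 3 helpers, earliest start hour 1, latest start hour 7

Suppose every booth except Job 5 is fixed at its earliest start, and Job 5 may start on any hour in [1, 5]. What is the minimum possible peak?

6

Job 5@1: h1:8  h2:8  h3:8  h4:4  h5:4  h6:2  h7:2  h8:0  h9:0 → peak 8
Job 5@2: h1:6  h2:8  h3:8  h4:6  h5:4  h6:2  h7:2  h8:0  h9:0 → peak 8
Job 5@3: h1:6  h2:6  h3:8  h4:6  h5:6  h6:2  h7:2  h8:0  h9:0 → peak 8
Job 5@4: h1:6  h2:6  h3:6  h4:6  h5:6  h6:4  h7:2  h8:0  h9:0 → peak 6
Job 5@5: h1:6  h2:6  h3:6  h4:4  h5:6  h6:4  h7:4  h8:0  h9:0 → peak 6
Best is Job 5@4, peak 6.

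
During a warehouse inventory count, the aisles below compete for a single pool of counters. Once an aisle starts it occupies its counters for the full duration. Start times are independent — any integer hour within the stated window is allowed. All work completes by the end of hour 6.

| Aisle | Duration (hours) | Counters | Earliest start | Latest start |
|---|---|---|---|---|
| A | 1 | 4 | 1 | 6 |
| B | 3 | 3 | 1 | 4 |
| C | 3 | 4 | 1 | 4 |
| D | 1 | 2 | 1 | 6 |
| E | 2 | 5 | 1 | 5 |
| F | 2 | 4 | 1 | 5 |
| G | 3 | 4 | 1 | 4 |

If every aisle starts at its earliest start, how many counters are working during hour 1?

At early start, hour 1 has: A, B, C, D, E, F, G.
Demand: 4 + 3 + 4 + 2 + 5 + 4 + 4 = 26.

26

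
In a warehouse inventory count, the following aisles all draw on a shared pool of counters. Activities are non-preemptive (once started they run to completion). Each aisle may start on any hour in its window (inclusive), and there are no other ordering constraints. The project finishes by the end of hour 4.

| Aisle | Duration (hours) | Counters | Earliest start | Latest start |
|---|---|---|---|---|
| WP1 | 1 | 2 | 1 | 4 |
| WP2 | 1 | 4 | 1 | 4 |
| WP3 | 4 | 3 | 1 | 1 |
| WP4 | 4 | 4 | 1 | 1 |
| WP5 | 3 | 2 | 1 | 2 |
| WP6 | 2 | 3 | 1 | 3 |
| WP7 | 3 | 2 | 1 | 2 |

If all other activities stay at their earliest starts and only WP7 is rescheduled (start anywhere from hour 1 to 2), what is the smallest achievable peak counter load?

18

WP7@1: h1:20  h2:14  h3:11  h4:7 → peak 20
WP7@2: h1:18  h2:14  h3:11  h4:9 → peak 18
Best is WP7@2, peak 18.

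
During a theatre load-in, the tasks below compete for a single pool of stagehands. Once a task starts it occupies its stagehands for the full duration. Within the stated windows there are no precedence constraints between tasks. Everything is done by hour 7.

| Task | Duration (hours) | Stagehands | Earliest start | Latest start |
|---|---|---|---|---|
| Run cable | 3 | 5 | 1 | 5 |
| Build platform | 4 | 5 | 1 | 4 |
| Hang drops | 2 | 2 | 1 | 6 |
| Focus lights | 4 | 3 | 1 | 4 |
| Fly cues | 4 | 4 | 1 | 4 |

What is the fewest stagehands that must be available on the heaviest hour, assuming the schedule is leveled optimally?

Early-start (Run cable@1, Build platform@1, Hang drops@1, Focus lights@1, Fly cues@1) gives peak 19: h1:19  h2:19  h3:17  h4:12  h5:0  h6:0  h7:0.
Shift Focus lights→4, Fly cues→4.
Schedule Run cable@1, Build platform@1, Hang drops@1, Focus lights@4, Fly cues@4: h1:12  h2:12  h3:10  h4:12  h5:7  h6:7  h7:7 — peak 12.

12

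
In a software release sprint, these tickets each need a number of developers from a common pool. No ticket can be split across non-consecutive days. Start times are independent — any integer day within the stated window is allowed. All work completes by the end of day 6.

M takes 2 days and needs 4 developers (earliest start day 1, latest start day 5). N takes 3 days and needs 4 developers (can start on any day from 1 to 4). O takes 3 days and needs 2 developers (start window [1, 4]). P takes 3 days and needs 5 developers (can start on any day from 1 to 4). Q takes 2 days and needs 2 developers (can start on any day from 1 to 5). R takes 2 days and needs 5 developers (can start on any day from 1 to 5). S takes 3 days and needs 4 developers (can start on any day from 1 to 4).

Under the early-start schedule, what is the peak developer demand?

Early-start schedule: M@1, N@1, O@1, P@1, Q@1, R@1, S@1.
Load per day: day 1: 26, day 2: 26, day 3: 15, day 4: 0, day 5: 0, day 6: 0.
Peak is 26.

26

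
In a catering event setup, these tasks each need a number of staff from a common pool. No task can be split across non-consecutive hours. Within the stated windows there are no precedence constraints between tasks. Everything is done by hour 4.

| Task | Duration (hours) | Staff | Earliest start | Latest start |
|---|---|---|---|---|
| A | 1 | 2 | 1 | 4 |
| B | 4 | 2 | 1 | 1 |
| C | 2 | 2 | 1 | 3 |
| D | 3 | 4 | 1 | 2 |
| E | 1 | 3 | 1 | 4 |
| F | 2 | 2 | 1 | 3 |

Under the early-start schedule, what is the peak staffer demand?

Early-start schedule: A@1, B@1, C@1, D@1, E@1, F@1.
Load per hour: hour 1: 15, hour 2: 10, hour 3: 6, hour 4: 2.
Peak is 15.

15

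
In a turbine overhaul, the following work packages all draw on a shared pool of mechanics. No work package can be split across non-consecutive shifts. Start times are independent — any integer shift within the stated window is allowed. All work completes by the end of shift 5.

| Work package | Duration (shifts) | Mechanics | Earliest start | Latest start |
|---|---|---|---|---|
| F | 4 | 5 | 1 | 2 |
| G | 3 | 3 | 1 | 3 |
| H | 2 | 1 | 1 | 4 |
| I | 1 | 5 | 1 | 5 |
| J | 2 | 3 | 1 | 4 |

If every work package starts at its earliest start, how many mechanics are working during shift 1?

17

At early start, shift 1 has: F, G, H, I, J.
Demand: 5 + 3 + 1 + 5 + 3 = 17.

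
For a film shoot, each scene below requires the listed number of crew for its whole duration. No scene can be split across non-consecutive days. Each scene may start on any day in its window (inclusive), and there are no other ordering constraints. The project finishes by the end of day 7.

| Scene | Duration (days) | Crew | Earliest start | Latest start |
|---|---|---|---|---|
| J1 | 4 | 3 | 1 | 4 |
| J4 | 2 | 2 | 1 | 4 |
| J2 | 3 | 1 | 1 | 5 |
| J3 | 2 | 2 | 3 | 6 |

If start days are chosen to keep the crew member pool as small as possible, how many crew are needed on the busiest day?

Early-start (J1@1, J4@1, J2@1, J3@3) gives peak 6: d1:6  d2:6  d3:6  d4:5  d5:0  d6:0  d7:0.
Shift J2→3, J3→5.
Schedule J1@1, J4@1, J2@3, J3@5: d1:5  d2:5  d3:4  d4:4  d5:3  d6:2  d7:0 — peak 5.

5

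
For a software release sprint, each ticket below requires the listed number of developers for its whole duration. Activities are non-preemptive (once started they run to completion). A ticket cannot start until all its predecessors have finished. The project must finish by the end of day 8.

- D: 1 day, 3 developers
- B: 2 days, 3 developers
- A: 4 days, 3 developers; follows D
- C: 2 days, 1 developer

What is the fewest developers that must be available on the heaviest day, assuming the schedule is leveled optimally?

4

Early-start (D@1, B@1, A@2, C@1) gives peak 7: d1:7  d2:7  d3:3  d4:3  d5:3  d6:0  d7:0  d8:0.
Shift B→2, A→4.
Schedule D@1, B@2, A@4, C@1: d1:4  d2:4  d3:3  d4:3  d5:3  d6:3  d7:3  d8:0 — peak 4.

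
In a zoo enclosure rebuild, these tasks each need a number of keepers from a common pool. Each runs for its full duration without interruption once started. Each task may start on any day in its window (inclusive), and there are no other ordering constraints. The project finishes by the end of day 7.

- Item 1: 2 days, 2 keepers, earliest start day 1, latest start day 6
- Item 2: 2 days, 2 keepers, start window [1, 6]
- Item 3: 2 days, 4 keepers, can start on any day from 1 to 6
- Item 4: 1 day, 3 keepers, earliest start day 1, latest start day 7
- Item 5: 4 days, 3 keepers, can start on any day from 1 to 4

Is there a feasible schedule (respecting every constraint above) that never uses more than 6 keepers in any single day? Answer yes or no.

Schedule Item 1@1, Item 2@3, Item 3@5, Item 4@7, Item 5@1: d1:5  d2:5  d3:5  d4:5  d5:4  d6:4  d7:3 — peak 5 ≤ 6.

yes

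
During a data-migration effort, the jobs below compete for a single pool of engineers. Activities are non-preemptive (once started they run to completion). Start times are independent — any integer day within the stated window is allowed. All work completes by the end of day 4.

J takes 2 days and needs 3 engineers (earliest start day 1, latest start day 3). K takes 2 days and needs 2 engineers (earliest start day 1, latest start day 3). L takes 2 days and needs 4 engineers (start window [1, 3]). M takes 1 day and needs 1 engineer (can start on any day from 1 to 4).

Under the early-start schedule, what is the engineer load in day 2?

At early start, day 2 has: J, K, L.
Demand: 3 + 2 + 4 = 9.

9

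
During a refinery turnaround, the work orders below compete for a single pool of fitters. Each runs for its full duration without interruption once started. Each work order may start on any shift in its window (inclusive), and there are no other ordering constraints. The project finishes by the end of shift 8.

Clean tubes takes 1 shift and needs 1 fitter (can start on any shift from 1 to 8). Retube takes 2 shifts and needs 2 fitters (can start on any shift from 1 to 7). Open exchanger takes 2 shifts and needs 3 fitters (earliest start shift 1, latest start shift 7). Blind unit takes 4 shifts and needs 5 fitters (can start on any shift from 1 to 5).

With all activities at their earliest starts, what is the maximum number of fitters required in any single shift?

11

Early-start schedule: Clean tubes@1, Retube@1, Open exchanger@1, Blind unit@1.
Load per shift: shift 1: 11, shift 2: 10, shift 3: 5, shift 4: 5, shift 5: 0, shift 6: 0, shift 7: 0, shift 8: 0.
Peak is 11.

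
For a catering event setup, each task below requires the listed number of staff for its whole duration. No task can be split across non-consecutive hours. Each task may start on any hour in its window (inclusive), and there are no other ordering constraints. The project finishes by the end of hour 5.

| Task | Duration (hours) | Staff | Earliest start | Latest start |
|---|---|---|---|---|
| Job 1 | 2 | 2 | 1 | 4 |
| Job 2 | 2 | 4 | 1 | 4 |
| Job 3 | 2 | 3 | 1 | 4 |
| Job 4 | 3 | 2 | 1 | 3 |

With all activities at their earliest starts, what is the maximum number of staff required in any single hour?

11

Early-start schedule: Job 1@1, Job 2@1, Job 3@1, Job 4@1.
Load per hour: hour 1: 11, hour 2: 11, hour 3: 2, hour 4: 0, hour 5: 0.
Peak is 11.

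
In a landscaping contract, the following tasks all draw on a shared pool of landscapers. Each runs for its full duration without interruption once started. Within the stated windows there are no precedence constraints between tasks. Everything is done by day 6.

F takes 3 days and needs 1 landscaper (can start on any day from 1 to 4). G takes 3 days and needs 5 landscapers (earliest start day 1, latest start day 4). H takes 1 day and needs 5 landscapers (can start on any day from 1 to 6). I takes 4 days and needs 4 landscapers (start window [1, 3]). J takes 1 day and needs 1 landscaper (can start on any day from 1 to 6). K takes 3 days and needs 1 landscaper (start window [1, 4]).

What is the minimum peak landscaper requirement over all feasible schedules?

Early-start (F@1, G@1, H@1, I@1, J@1, K@1) gives peak 17: d1:17  d2:11  d3:11  d4:4  d5:0  d6:0.
Shift G→4, I→2.
Schedule F@1, G@4, H@1, I@2, J@1, K@1: d1:8  d2:6  d3:6  d4:9  d5:9  d6:5 — peak 9.

9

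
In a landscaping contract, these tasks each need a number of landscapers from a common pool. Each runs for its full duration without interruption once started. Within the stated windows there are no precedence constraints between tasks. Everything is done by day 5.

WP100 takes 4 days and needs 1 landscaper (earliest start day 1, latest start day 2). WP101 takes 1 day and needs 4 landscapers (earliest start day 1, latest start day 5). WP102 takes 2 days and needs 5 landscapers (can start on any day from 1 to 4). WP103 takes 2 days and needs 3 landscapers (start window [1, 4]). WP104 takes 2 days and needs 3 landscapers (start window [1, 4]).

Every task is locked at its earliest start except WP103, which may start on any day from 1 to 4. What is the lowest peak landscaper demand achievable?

WP103@1: d1:16  d2:12  d3:1  d4:1  d5:0 → peak 16
WP103@2: d1:13  d2:12  d3:4  d4:1  d5:0 → peak 13
WP103@3: d1:13  d2:9  d3:4  d4:4  d5:0 → peak 13
WP103@4: d1:13  d2:9  d3:1  d4:4  d5:3 → peak 13
Best is WP103@2, peak 13.

13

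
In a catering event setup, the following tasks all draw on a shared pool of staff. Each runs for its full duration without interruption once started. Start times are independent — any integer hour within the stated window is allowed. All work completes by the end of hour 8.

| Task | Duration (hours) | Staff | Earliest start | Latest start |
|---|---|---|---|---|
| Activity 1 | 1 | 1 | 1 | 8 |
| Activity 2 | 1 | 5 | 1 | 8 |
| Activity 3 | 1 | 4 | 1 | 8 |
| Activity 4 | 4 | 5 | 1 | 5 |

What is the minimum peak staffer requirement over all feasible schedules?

Early-start (Activity 1@1, Activity 2@1, Activity 3@1, Activity 4@1) gives peak 15: h1:15  h2:5  h3:5  h4:5  h5:0  h6:0  h7:0  h8:0.
Shift Activity 2→2, Activity 4→3.
Schedule Activity 1@1, Activity 2@2, Activity 3@1, Activity 4@3: h1:5  h2:5  h3:5  h4:5  h5:5  h6:5  h7:0  h8:0 — peak 5.

5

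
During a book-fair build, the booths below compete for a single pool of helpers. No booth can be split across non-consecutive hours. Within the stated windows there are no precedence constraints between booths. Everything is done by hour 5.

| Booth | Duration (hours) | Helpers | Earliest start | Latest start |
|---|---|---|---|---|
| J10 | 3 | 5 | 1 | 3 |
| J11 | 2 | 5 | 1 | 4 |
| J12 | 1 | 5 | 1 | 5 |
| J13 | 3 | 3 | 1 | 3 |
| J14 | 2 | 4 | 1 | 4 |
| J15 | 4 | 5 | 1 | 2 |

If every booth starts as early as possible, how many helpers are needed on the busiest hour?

Early-start schedule: J10@1, J11@1, J12@1, J13@1, J14@1, J15@1.
Load per hour: hour 1: 27, hour 2: 22, hour 3: 13, hour 4: 5, hour 5: 0.
Peak is 27.

27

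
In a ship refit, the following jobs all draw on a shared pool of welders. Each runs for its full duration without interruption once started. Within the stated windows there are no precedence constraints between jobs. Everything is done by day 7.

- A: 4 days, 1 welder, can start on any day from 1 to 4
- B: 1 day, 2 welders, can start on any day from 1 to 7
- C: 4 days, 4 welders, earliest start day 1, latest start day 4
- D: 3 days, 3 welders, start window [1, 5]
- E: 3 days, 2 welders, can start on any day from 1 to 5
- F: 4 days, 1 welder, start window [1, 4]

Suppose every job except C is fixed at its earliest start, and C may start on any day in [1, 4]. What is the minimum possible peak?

C@1: d1:13  d2:11  d3:11  d4:6  d5:0  d6:0  d7:0 → peak 13
C@2: d1:9  d2:11  d3:11  d4:6  d5:4  d6:0  d7:0 → peak 11
C@3: d1:9  d2:7  d3:11  d4:6  d5:4  d6:4  d7:0 → peak 11
C@4: d1:9  d2:7  d3:7  d4:6  d5:4  d6:4  d7:4 → peak 9
Best is C@4, peak 9.

9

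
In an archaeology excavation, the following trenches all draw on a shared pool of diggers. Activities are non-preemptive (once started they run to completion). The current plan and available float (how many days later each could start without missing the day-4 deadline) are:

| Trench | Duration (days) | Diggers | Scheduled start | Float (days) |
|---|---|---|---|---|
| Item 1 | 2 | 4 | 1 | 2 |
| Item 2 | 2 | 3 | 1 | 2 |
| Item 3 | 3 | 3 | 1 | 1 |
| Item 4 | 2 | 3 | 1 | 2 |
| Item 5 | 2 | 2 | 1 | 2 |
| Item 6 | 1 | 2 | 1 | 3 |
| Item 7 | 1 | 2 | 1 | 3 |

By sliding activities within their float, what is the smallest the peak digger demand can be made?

Early-start (Item 1@1, Item 2@1, Item 3@1, Item 4@1, Item 5@1, Item 6@1, Item 7@1) gives peak 19: d1:19  d2:15  d3:3  d4:0.
Shift Item 4→3, Item 5→3, Item 6→3, Item 7→4.
Schedule Item 1@1, Item 2@1, Item 3@1, Item 4@3, Item 5@3, Item 6@3, Item 7@4: d1:10  d2:10  d3:10  d4:7 — peak 10.
Total digger-days = 37 over 4 days ⇒ peak ≥ ⌈37/4⌉ = 10, so 10 is optimal.

10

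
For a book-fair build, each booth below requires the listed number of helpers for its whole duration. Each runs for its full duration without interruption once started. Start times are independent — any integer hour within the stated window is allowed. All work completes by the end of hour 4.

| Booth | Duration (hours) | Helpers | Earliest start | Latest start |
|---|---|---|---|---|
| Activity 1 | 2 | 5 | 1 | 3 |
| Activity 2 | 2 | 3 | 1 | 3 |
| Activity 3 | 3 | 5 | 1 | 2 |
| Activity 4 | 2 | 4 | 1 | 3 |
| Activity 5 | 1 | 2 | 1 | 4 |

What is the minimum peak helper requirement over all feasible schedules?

Early-start (Activity 1@1, Activity 2@1, Activity 3@1, Activity 4@1, Activity 5@1) gives peak 19: h1:19  h2:17  h3:5  h4:0.
Shift Activity 2→3, Activity 4→3.
Schedule Activity 1@1, Activity 2@3, Activity 3@1, Activity 4@3, Activity 5@1: h1:12  h2:10  h3:12  h4:7 — peak 12.

12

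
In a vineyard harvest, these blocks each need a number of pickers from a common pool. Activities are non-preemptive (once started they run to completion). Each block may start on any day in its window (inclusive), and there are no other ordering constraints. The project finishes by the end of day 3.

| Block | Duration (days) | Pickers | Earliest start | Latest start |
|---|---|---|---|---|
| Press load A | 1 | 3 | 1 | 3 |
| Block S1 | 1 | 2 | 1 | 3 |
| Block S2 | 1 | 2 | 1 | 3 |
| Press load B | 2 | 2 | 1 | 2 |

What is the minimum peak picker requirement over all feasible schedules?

4

Early-start (Press load A@1, Block S1@1, Block S2@1, Press load B@1) gives peak 9: d1:9  d2:2  d3:0.
Shift Block S1→2, Block S2→3, Press load B→2.
Schedule Press load A@1, Block S1@2, Block S2@3, Press load B@2: d1:3  d2:4  d3:4 — peak 4.
Total picker-days = 11 over 3 days ⇒ peak ≥ ⌈11/3⌉ = 4, so 4 is optimal.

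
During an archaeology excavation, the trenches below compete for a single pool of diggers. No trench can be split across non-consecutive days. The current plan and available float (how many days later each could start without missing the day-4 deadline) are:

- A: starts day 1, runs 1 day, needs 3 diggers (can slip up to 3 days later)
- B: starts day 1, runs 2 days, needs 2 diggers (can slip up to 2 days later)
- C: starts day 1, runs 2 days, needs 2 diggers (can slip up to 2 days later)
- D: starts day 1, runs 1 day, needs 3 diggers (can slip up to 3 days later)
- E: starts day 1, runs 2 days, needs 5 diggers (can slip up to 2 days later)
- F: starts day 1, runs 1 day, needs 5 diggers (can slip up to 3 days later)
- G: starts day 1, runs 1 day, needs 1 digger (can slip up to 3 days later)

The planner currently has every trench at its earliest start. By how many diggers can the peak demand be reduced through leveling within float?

13

Early-start peak: d1:21  d2:9  d3:0  d4:0 ⇒ 21.
Leveled (A@1, B@1, C@3, D@1, E@2, F@4, G@2): d1:8  d2:8  d3:7  d4:7 ⇒ 8.
Reduction 21 − 8 = 13.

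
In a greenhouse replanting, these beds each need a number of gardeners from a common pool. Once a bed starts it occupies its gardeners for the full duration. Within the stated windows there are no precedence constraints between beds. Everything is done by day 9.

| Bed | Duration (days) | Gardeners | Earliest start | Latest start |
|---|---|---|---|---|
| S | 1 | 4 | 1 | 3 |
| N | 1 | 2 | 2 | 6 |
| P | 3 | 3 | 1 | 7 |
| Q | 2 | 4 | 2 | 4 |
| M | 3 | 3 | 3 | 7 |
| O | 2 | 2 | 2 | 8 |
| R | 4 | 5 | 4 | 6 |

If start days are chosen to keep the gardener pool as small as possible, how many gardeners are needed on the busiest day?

Early-start (S@1, N@2, P@1, Q@2, M@3, O@2, R@4) gives peak 12: d1:7  d2:11  d3:12  d4:8  d5:8  d6:5  d7:5  d8:0  d9:0.
Shift Q→4, O→6, R→6.
Schedule S@1, N@2, P@1, Q@4, M@3, O@6, R@6: d1:7  d2:5  d3:6  d4:7  d5:7  d6:7  d7:7  d8:5  d9:5 — peak 7.
Total gardener-days = 56 over 9 days ⇒ peak ≥ ⌈56/9⌉ = 7, so 7 is optimal.

7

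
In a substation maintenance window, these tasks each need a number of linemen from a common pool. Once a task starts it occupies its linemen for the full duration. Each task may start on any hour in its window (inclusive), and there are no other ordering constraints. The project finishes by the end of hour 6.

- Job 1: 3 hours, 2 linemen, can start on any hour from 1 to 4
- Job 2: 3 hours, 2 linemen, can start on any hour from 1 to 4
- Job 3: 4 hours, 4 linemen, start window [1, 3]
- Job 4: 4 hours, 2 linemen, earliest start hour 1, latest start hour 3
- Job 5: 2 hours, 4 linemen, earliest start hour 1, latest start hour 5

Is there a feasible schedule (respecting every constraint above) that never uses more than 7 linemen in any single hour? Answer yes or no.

no

Total lineman-hours = 44; over 6 hours the average is 44/6 > 7, so some hour must exceed 7.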